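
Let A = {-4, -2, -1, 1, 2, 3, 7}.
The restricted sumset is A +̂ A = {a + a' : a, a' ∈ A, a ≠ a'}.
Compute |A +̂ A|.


Restricted sumset: A +̂ A = {a + a' : a ∈ A, a' ∈ A, a ≠ a'}.
Equivalently, take A + A and drop any sum 2a that is achievable ONLY as a + a for a ∈ A (i.e. sums representable only with equal summands).
Enumerate pairs (a, a') with a < a' (symmetric, so each unordered pair gives one sum; this covers all a ≠ a'):
  -4 + -2 = -6
  -4 + -1 = -5
  -4 + 1 = -3
  -4 + 2 = -2
  -4 + 3 = -1
  -4 + 7 = 3
  -2 + -1 = -3
  -2 + 1 = -1
  -2 + 2 = 0
  -2 + 3 = 1
  -2 + 7 = 5
  -1 + 1 = 0
  -1 + 2 = 1
  -1 + 3 = 2
  -1 + 7 = 6
  1 + 2 = 3
  1 + 3 = 4
  1 + 7 = 8
  2 + 3 = 5
  2 + 7 = 9
  3 + 7 = 10
Collected distinct sums: {-6, -5, -3, -2, -1, 0, 1, 2, 3, 4, 5, 6, 8, 9, 10}
|A +̂ A| = 15
(Reference bound: |A +̂ A| ≥ 2|A| - 3 for |A| ≥ 2, with |A| = 7 giving ≥ 11.)

|A +̂ A| = 15


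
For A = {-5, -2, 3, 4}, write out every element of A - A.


A - A = {a - a' : a, a' ∈ A}.
Compute a - a' for each ordered pair (a, a'):
a = -5: -5--5=0, -5--2=-3, -5-3=-8, -5-4=-9
a = -2: -2--5=3, -2--2=0, -2-3=-5, -2-4=-6
a = 3: 3--5=8, 3--2=5, 3-3=0, 3-4=-1
a = 4: 4--5=9, 4--2=6, 4-3=1, 4-4=0
Collecting distinct values (and noting 0 appears from a-a):
A - A = {-9, -8, -6, -5, -3, -1, 0, 1, 3, 5, 6, 8, 9}
|A - A| = 13

A - A = {-9, -8, -6, -5, -3, -1, 0, 1, 3, 5, 6, 8, 9}


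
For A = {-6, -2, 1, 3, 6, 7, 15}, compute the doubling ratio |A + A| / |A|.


|A| = 7.
Compute A + A by enumerating all 49 pairs.
A + A = {-12, -8, -5, -4, -3, -1, 0, 1, 2, 4, 5, 6, 7, 8, 9, 10, 12, 13, 14, 16, 18, 21, 22, 30}, so |A + A| = 24.
K = |A + A| / |A| = 24/7 (already in lowest terms) ≈ 3.4286.
Reference: AP of size 7 gives K = 13/7 ≈ 1.8571; a fully generic set of size 7 gives K ≈ 4.0000.

|A| = 7, |A + A| = 24, K = 24/7.


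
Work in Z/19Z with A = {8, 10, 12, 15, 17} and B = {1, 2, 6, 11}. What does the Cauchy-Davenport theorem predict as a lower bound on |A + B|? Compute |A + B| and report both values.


Cauchy-Davenport: |A + B| ≥ min(p, |A| + |B| - 1) for A, B nonempty in Z/pZ.
|A| = 5, |B| = 4, p = 19.
CD lower bound = min(19, 5 + 4 - 1) = min(19, 8) = 8.
Compute A + B mod 19 directly:
a = 8: 8+1=9, 8+2=10, 8+6=14, 8+11=0
a = 10: 10+1=11, 10+2=12, 10+6=16, 10+11=2
a = 12: 12+1=13, 12+2=14, 12+6=18, 12+11=4
a = 15: 15+1=16, 15+2=17, 15+6=2, 15+11=7
a = 17: 17+1=18, 17+2=0, 17+6=4, 17+11=9
A + B = {0, 2, 4, 7, 9, 10, 11, 12, 13, 14, 16, 17, 18}, so |A + B| = 13.
Verify: 13 ≥ 8? Yes ✓.

CD lower bound = 8, actual |A + B| = 13.


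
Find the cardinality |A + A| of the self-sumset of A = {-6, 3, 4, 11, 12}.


A + A = {a + a' : a, a' ∈ A}; |A| = 5.
General bounds: 2|A| - 1 ≤ |A + A| ≤ |A|(|A|+1)/2, i.e. 9 ≤ |A + A| ≤ 15.
Lower bound 2|A|-1 is attained iff A is an arithmetic progression.
Enumerate sums a + a' for a ≤ a' (symmetric, so this suffices):
a = -6: -6+-6=-12, -6+3=-3, -6+4=-2, -6+11=5, -6+12=6
a = 3: 3+3=6, 3+4=7, 3+11=14, 3+12=15
a = 4: 4+4=8, 4+11=15, 4+12=16
a = 11: 11+11=22, 11+12=23
a = 12: 12+12=24
Distinct sums: {-12, -3, -2, 5, 6, 7, 8, 14, 15, 16, 22, 23, 24}
|A + A| = 13

|A + A| = 13


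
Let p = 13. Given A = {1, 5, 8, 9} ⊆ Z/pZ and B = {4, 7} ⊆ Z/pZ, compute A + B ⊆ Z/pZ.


Work in Z/13Z: reduce every sum a + b modulo 13.
Enumerate all 8 pairs:
a = 1: 1+4=5, 1+7=8
a = 5: 5+4=9, 5+7=12
a = 8: 8+4=12, 8+7=2
a = 9: 9+4=0, 9+7=3
Distinct residues collected: {0, 2, 3, 5, 8, 9, 12}
|A + B| = 7 (out of 13 total residues).

A + B = {0, 2, 3, 5, 8, 9, 12}


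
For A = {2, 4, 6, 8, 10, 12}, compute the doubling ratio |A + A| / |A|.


|A| = 6.
Compute A + A by enumerating all 36 pairs.
A + A = {4, 6, 8, 10, 12, 14, 16, 18, 20, 22, 24}, so |A + A| = 11.
K = |A + A| / |A| = 11/6 (already in lowest terms) ≈ 1.8333.
Reference: AP of size 6 gives K = 11/6 ≈ 1.8333; a fully generic set of size 6 gives K ≈ 3.5000.

|A| = 6, |A + A| = 11, K = 11/6.


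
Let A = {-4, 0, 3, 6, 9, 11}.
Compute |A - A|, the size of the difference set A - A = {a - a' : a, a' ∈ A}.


A - A = {a - a' : a, a' ∈ A}; |A| = 6.
Bounds: 2|A|-1 ≤ |A - A| ≤ |A|² - |A| + 1, i.e. 11 ≤ |A - A| ≤ 31.
Note: 0 ∈ A - A always (from a - a). The set is symmetric: if d ∈ A - A then -d ∈ A - A.
Enumerate nonzero differences d = a - a' with a > a' (then include -d):
Positive differences: {2, 3, 4, 5, 6, 7, 8, 9, 10, 11, 13, 15}
Full difference set: {0} ∪ (positive diffs) ∪ (negative diffs).
|A - A| = 1 + 2·12 = 25 (matches direct enumeration: 25).

|A - A| = 25


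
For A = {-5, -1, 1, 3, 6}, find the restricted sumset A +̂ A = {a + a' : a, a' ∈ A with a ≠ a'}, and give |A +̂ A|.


Restricted sumset: A +̂ A = {a + a' : a ∈ A, a' ∈ A, a ≠ a'}.
Equivalently, take A + A and drop any sum 2a that is achievable ONLY as a + a for a ∈ A (i.e. sums representable only with equal summands).
Enumerate pairs (a, a') with a < a' (symmetric, so each unordered pair gives one sum; this covers all a ≠ a'):
  -5 + -1 = -6
  -5 + 1 = -4
  -5 + 3 = -2
  -5 + 6 = 1
  -1 + 1 = 0
  -1 + 3 = 2
  -1 + 6 = 5
  1 + 3 = 4
  1 + 6 = 7
  3 + 6 = 9
Collected distinct sums: {-6, -4, -2, 0, 1, 2, 4, 5, 7, 9}
|A +̂ A| = 10
(Reference bound: |A +̂ A| ≥ 2|A| - 3 for |A| ≥ 2, with |A| = 5 giving ≥ 7.)

|A +̂ A| = 10


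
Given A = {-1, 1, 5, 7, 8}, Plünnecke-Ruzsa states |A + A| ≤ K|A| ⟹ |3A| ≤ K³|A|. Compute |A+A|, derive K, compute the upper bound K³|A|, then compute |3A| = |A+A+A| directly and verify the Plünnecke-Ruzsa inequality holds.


|A| = 5.
Step 1: Compute A + A by enumerating all 25 pairs.
A + A = {-2, 0, 2, 4, 6, 7, 8, 9, 10, 12, 13, 14, 15, 16}, so |A + A| = 14.
Step 2: Doubling constant K = |A + A|/|A| = 14/5 = 14/5 ≈ 2.8000.
Step 3: Plünnecke-Ruzsa gives |3A| ≤ K³·|A| = (2.8000)³ · 5 ≈ 109.7600.
Step 4: Compute 3A = A + A + A directly by enumerating all triples (a,b,c) ∈ A³; |3A| = 24.
Step 5: Check 24 ≤ 109.7600? Yes ✓.

K = 14/5, Plünnecke-Ruzsa bound K³|A| ≈ 109.7600, |3A| = 24, inequality holds.


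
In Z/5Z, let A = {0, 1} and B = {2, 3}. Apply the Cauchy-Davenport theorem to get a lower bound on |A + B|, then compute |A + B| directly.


Cauchy-Davenport: |A + B| ≥ min(p, |A| + |B| - 1) for A, B nonempty in Z/pZ.
|A| = 2, |B| = 2, p = 5.
CD lower bound = min(5, 2 + 2 - 1) = min(5, 3) = 3.
Compute A + B mod 5 directly:
a = 0: 0+2=2, 0+3=3
a = 1: 1+2=3, 1+3=4
A + B = {2, 3, 4}, so |A + B| = 3.
Verify: 3 ≥ 3? Yes ✓.

CD lower bound = 3, actual |A + B| = 3.


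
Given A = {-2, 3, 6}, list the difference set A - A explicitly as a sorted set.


A - A = {a - a' : a, a' ∈ A}.
Compute a - a' for each ordered pair (a, a'):
a = -2: -2--2=0, -2-3=-5, -2-6=-8
a = 3: 3--2=5, 3-3=0, 3-6=-3
a = 6: 6--2=8, 6-3=3, 6-6=0
Collecting distinct values (and noting 0 appears from a-a):
A - A = {-8, -5, -3, 0, 3, 5, 8}
|A - A| = 7

A - A = {-8, -5, -3, 0, 3, 5, 8}


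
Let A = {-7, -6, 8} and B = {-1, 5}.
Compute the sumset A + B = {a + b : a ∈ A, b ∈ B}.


A + B = {a + b : a ∈ A, b ∈ B}.
Enumerate all |A|·|B| = 3·2 = 6 pairs (a, b) and collect distinct sums.
a = -7: -7+-1=-8, -7+5=-2
a = -6: -6+-1=-7, -6+5=-1
a = 8: 8+-1=7, 8+5=13
Collecting distinct sums: A + B = {-8, -7, -2, -1, 7, 13}
|A + B| = 6

A + B = {-8, -7, -2, -1, 7, 13}


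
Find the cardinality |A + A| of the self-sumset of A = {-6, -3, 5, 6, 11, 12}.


A + A = {a + a' : a, a' ∈ A}; |A| = 6.
General bounds: 2|A| - 1 ≤ |A + A| ≤ |A|(|A|+1)/2, i.e. 11 ≤ |A + A| ≤ 21.
Lower bound 2|A|-1 is attained iff A is an arithmetic progression.
Enumerate sums a + a' for a ≤ a' (symmetric, so this suffices):
a = -6: -6+-6=-12, -6+-3=-9, -6+5=-1, -6+6=0, -6+11=5, -6+12=6
a = -3: -3+-3=-6, -3+5=2, -3+6=3, -3+11=8, -3+12=9
a = 5: 5+5=10, 5+6=11, 5+11=16, 5+12=17
a = 6: 6+6=12, 6+11=17, 6+12=18
a = 11: 11+11=22, 11+12=23
a = 12: 12+12=24
Distinct sums: {-12, -9, -6, -1, 0, 2, 3, 5, 6, 8, 9, 10, 11, 12, 16, 17, 18, 22, 23, 24}
|A + A| = 20

|A + A| = 20


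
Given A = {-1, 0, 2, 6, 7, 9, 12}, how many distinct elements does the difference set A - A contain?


A - A = {a - a' : a, a' ∈ A}; |A| = 7.
Bounds: 2|A|-1 ≤ |A - A| ≤ |A|² - |A| + 1, i.e. 13 ≤ |A - A| ≤ 43.
Note: 0 ∈ A - A always (from a - a). The set is symmetric: if d ∈ A - A then -d ∈ A - A.
Enumerate nonzero differences d = a - a' with a > a' (then include -d):
Positive differences: {1, 2, 3, 4, 5, 6, 7, 8, 9, 10, 12, 13}
Full difference set: {0} ∪ (positive diffs) ∪ (negative diffs).
|A - A| = 1 + 2·12 = 25 (matches direct enumeration: 25).

|A - A| = 25


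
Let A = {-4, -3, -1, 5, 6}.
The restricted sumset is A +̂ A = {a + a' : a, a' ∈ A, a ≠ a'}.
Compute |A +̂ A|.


Restricted sumset: A +̂ A = {a + a' : a ∈ A, a' ∈ A, a ≠ a'}.
Equivalently, take A + A and drop any sum 2a that is achievable ONLY as a + a for a ∈ A (i.e. sums representable only with equal summands).
Enumerate pairs (a, a') with a < a' (symmetric, so each unordered pair gives one sum; this covers all a ≠ a'):
  -4 + -3 = -7
  -4 + -1 = -5
  -4 + 5 = 1
  -4 + 6 = 2
  -3 + -1 = -4
  -3 + 5 = 2
  -3 + 6 = 3
  -1 + 5 = 4
  -1 + 6 = 5
  5 + 6 = 11
Collected distinct sums: {-7, -5, -4, 1, 2, 3, 4, 5, 11}
|A +̂ A| = 9
(Reference bound: |A +̂ A| ≥ 2|A| - 3 for |A| ≥ 2, with |A| = 5 giving ≥ 7.)

|A +̂ A| = 9


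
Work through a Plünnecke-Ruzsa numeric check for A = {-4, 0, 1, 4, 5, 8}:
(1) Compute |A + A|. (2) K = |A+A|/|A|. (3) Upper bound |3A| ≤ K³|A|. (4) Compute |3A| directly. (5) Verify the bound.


|A| = 6.
Step 1: Compute A + A by enumerating all 36 pairs.
A + A = {-8, -4, -3, 0, 1, 2, 4, 5, 6, 8, 9, 10, 12, 13, 16}, so |A + A| = 15.
Step 2: Doubling constant K = |A + A|/|A| = 15/6 = 15/6 ≈ 2.5000.
Step 3: Plünnecke-Ruzsa gives |3A| ≤ K³·|A| = (2.5000)³ · 6 ≈ 93.7500.
Step 4: Compute 3A = A + A + A directly by enumerating all triples (a,b,c) ∈ A³; |3A| = 28.
Step 5: Check 28 ≤ 93.7500? Yes ✓.

K = 15/6, Plünnecke-Ruzsa bound K³|A| ≈ 93.7500, |3A| = 28, inequality holds.


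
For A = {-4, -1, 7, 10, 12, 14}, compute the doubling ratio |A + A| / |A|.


|A| = 6.
Compute A + A by enumerating all 36 pairs.
A + A = {-8, -5, -2, 3, 6, 8, 9, 10, 11, 13, 14, 17, 19, 20, 21, 22, 24, 26, 28}, so |A + A| = 19.
K = |A + A| / |A| = 19/6 (already in lowest terms) ≈ 3.1667.
Reference: AP of size 6 gives K = 11/6 ≈ 1.8333; a fully generic set of size 6 gives K ≈ 3.5000.

|A| = 6, |A + A| = 19, K = 19/6.


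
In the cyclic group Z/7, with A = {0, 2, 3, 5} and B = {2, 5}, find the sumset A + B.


Work in Z/7Z: reduce every sum a + b modulo 7.
Enumerate all 8 pairs:
a = 0: 0+2=2, 0+5=5
a = 2: 2+2=4, 2+5=0
a = 3: 3+2=5, 3+5=1
a = 5: 5+2=0, 5+5=3
Distinct residues collected: {0, 1, 2, 3, 4, 5}
|A + B| = 6 (out of 7 total residues).

A + B = {0, 1, 2, 3, 4, 5}


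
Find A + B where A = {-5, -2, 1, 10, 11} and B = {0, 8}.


A + B = {a + b : a ∈ A, b ∈ B}.
Enumerate all |A|·|B| = 5·2 = 10 pairs (a, b) and collect distinct sums.
a = -5: -5+0=-5, -5+8=3
a = -2: -2+0=-2, -2+8=6
a = 1: 1+0=1, 1+8=9
a = 10: 10+0=10, 10+8=18
a = 11: 11+0=11, 11+8=19
Collecting distinct sums: A + B = {-5, -2, 1, 3, 6, 9, 10, 11, 18, 19}
|A + B| = 10

A + B = {-5, -2, 1, 3, 6, 9, 10, 11, 18, 19}


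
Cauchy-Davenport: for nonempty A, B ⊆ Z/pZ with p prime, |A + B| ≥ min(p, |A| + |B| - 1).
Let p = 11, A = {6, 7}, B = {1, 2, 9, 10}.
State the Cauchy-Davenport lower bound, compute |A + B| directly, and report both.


Cauchy-Davenport: |A + B| ≥ min(p, |A| + |B| - 1) for A, B nonempty in Z/pZ.
|A| = 2, |B| = 4, p = 11.
CD lower bound = min(11, 2 + 4 - 1) = min(11, 5) = 5.
Compute A + B mod 11 directly:
a = 6: 6+1=7, 6+2=8, 6+9=4, 6+10=5
a = 7: 7+1=8, 7+2=9, 7+9=5, 7+10=6
A + B = {4, 5, 6, 7, 8, 9}, so |A + B| = 6.
Verify: 6 ≥ 5? Yes ✓.

CD lower bound = 5, actual |A + B| = 6.


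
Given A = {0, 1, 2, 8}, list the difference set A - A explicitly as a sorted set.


A - A = {a - a' : a, a' ∈ A}.
Compute a - a' for each ordered pair (a, a'):
a = 0: 0-0=0, 0-1=-1, 0-2=-2, 0-8=-8
a = 1: 1-0=1, 1-1=0, 1-2=-1, 1-8=-7
a = 2: 2-0=2, 2-1=1, 2-2=0, 2-8=-6
a = 8: 8-0=8, 8-1=7, 8-2=6, 8-8=0
Collecting distinct values (and noting 0 appears from a-a):
A - A = {-8, -7, -6, -2, -1, 0, 1, 2, 6, 7, 8}
|A - A| = 11

A - A = {-8, -7, -6, -2, -1, 0, 1, 2, 6, 7, 8}


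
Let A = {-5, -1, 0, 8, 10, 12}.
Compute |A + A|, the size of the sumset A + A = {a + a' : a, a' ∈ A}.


A + A = {a + a' : a, a' ∈ A}; |A| = 6.
General bounds: 2|A| - 1 ≤ |A + A| ≤ |A|(|A|+1)/2, i.e. 11 ≤ |A + A| ≤ 21.
Lower bound 2|A|-1 is attained iff A is an arithmetic progression.
Enumerate sums a + a' for a ≤ a' (symmetric, so this suffices):
a = -5: -5+-5=-10, -5+-1=-6, -5+0=-5, -5+8=3, -5+10=5, -5+12=7
a = -1: -1+-1=-2, -1+0=-1, -1+8=7, -1+10=9, -1+12=11
a = 0: 0+0=0, 0+8=8, 0+10=10, 0+12=12
a = 8: 8+8=16, 8+10=18, 8+12=20
a = 10: 10+10=20, 10+12=22
a = 12: 12+12=24
Distinct sums: {-10, -6, -5, -2, -1, 0, 3, 5, 7, 8, 9, 10, 11, 12, 16, 18, 20, 22, 24}
|A + A| = 19

|A + A| = 19


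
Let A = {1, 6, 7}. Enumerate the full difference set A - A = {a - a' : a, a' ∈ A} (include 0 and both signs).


A - A = {a - a' : a, a' ∈ A}.
Compute a - a' for each ordered pair (a, a'):
a = 1: 1-1=0, 1-6=-5, 1-7=-6
a = 6: 6-1=5, 6-6=0, 6-7=-1
a = 7: 7-1=6, 7-6=1, 7-7=0
Collecting distinct values (and noting 0 appears from a-a):
A - A = {-6, -5, -1, 0, 1, 5, 6}
|A - A| = 7

A - A = {-6, -5, -1, 0, 1, 5, 6}


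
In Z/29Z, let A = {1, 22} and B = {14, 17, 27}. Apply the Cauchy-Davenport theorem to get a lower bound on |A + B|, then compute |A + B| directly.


Cauchy-Davenport: |A + B| ≥ min(p, |A| + |B| - 1) for A, B nonempty in Z/pZ.
|A| = 2, |B| = 3, p = 29.
CD lower bound = min(29, 2 + 3 - 1) = min(29, 4) = 4.
Compute A + B mod 29 directly:
a = 1: 1+14=15, 1+17=18, 1+27=28
a = 22: 22+14=7, 22+17=10, 22+27=20
A + B = {7, 10, 15, 18, 20, 28}, so |A + B| = 6.
Verify: 6 ≥ 4? Yes ✓.

CD lower bound = 4, actual |A + B| = 6.


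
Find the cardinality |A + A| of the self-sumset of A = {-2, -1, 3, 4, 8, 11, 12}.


A + A = {a + a' : a, a' ∈ A}; |A| = 7.
General bounds: 2|A| - 1 ≤ |A + A| ≤ |A|(|A|+1)/2, i.e. 13 ≤ |A + A| ≤ 28.
Lower bound 2|A|-1 is attained iff A is an arithmetic progression.
Enumerate sums a + a' for a ≤ a' (symmetric, so this suffices):
a = -2: -2+-2=-4, -2+-1=-3, -2+3=1, -2+4=2, -2+8=6, -2+11=9, -2+12=10
a = -1: -1+-1=-2, -1+3=2, -1+4=3, -1+8=7, -1+11=10, -1+12=11
a = 3: 3+3=6, 3+4=7, 3+8=11, 3+11=14, 3+12=15
a = 4: 4+4=8, 4+8=12, 4+11=15, 4+12=16
a = 8: 8+8=16, 8+11=19, 8+12=20
a = 11: 11+11=22, 11+12=23
a = 12: 12+12=24
Distinct sums: {-4, -3, -2, 1, 2, 3, 6, 7, 8, 9, 10, 11, 12, 14, 15, 16, 19, 20, 22, 23, 24}
|A + A| = 21

|A + A| = 21


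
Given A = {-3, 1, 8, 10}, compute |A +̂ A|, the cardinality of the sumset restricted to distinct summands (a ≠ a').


Restricted sumset: A +̂ A = {a + a' : a ∈ A, a' ∈ A, a ≠ a'}.
Equivalently, take A + A and drop any sum 2a that is achievable ONLY as a + a for a ∈ A (i.e. sums representable only with equal summands).
Enumerate pairs (a, a') with a < a' (symmetric, so each unordered pair gives one sum; this covers all a ≠ a'):
  -3 + 1 = -2
  -3 + 8 = 5
  -3 + 10 = 7
  1 + 8 = 9
  1 + 10 = 11
  8 + 10 = 18
Collected distinct sums: {-2, 5, 7, 9, 11, 18}
|A +̂ A| = 6
(Reference bound: |A +̂ A| ≥ 2|A| - 3 for |A| ≥ 2, with |A| = 4 giving ≥ 5.)

|A +̂ A| = 6


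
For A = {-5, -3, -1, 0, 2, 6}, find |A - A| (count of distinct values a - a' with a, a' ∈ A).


A - A = {a - a' : a, a' ∈ A}; |A| = 6.
Bounds: 2|A|-1 ≤ |A - A| ≤ |A|² - |A| + 1, i.e. 11 ≤ |A - A| ≤ 31.
Note: 0 ∈ A - A always (from a - a). The set is symmetric: if d ∈ A - A then -d ∈ A - A.
Enumerate nonzero differences d = a - a' with a > a' (then include -d):
Positive differences: {1, 2, 3, 4, 5, 6, 7, 9, 11}
Full difference set: {0} ∪ (positive diffs) ∪ (negative diffs).
|A - A| = 1 + 2·9 = 19 (matches direct enumeration: 19).

|A - A| = 19


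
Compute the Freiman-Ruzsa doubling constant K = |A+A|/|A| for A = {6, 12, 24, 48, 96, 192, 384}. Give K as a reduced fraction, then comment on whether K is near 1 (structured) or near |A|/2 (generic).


|A| = 7.
Compute A + A by enumerating all 49 pairs.
A + A = {12, 18, 24, 30, 36, 48, 54, 60, 72, 96, 102, 108, 120, 144, 192, 198, 204, 216, 240, 288, 384, 390, 396, 408, 432, 480, 576, 768}, so |A + A| = 28.
K = |A + A| / |A| = 28/7 = 4/1 ≈ 4.0000.
Reference: AP of size 7 gives K = 13/7 ≈ 1.8571; a fully generic set of size 7 gives K ≈ 4.0000.

|A| = 7, |A + A| = 28, K = 28/7 = 4/1.


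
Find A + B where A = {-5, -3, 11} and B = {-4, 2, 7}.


A + B = {a + b : a ∈ A, b ∈ B}.
Enumerate all |A|·|B| = 3·3 = 9 pairs (a, b) and collect distinct sums.
a = -5: -5+-4=-9, -5+2=-3, -5+7=2
a = -3: -3+-4=-7, -3+2=-1, -3+7=4
a = 11: 11+-4=7, 11+2=13, 11+7=18
Collecting distinct sums: A + B = {-9, -7, -3, -1, 2, 4, 7, 13, 18}
|A + B| = 9

A + B = {-9, -7, -3, -1, 2, 4, 7, 13, 18}


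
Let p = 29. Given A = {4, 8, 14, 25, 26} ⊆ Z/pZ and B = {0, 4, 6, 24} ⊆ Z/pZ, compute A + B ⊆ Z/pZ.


Work in Z/29Z: reduce every sum a + b modulo 29.
Enumerate all 20 pairs:
a = 4: 4+0=4, 4+4=8, 4+6=10, 4+24=28
a = 8: 8+0=8, 8+4=12, 8+6=14, 8+24=3
a = 14: 14+0=14, 14+4=18, 14+6=20, 14+24=9
a = 25: 25+0=25, 25+4=0, 25+6=2, 25+24=20
a = 26: 26+0=26, 26+4=1, 26+6=3, 26+24=21
Distinct residues collected: {0, 1, 2, 3, 4, 8, 9, 10, 12, 14, 18, 20, 21, 25, 26, 28}
|A + B| = 16 (out of 29 total residues).

A + B = {0, 1, 2, 3, 4, 8, 9, 10, 12, 14, 18, 20, 21, 25, 26, 28}


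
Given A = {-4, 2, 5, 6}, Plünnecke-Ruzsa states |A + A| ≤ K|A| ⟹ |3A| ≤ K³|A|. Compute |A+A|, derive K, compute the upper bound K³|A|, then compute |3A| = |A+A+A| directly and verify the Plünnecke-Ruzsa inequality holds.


|A| = 4.
Step 1: Compute A + A by enumerating all 16 pairs.
A + A = {-8, -2, 1, 2, 4, 7, 8, 10, 11, 12}, so |A + A| = 10.
Step 2: Doubling constant K = |A + A|/|A| = 10/4 = 10/4 ≈ 2.5000.
Step 3: Plünnecke-Ruzsa gives |3A| ≤ K³·|A| = (2.5000)³ · 4 ≈ 62.5000.
Step 4: Compute 3A = A + A + A directly by enumerating all triples (a,b,c) ∈ A³; |3A| = 19.
Step 5: Check 19 ≤ 62.5000? Yes ✓.

K = 10/4, Plünnecke-Ruzsa bound K³|A| ≈ 62.5000, |3A| = 19, inequality holds.


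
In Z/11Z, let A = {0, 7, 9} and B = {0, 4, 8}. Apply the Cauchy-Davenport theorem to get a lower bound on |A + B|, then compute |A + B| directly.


Cauchy-Davenport: |A + B| ≥ min(p, |A| + |B| - 1) for A, B nonempty in Z/pZ.
|A| = 3, |B| = 3, p = 11.
CD lower bound = min(11, 3 + 3 - 1) = min(11, 5) = 5.
Compute A + B mod 11 directly:
a = 0: 0+0=0, 0+4=4, 0+8=8
a = 7: 7+0=7, 7+4=0, 7+8=4
a = 9: 9+0=9, 9+4=2, 9+8=6
A + B = {0, 2, 4, 6, 7, 8, 9}, so |A + B| = 7.
Verify: 7 ≥ 5? Yes ✓.

CD lower bound = 5, actual |A + B| = 7.


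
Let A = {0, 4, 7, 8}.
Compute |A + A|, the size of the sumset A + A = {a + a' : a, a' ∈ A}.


A + A = {a + a' : a, a' ∈ A}; |A| = 4.
General bounds: 2|A| - 1 ≤ |A + A| ≤ |A|(|A|+1)/2, i.e. 7 ≤ |A + A| ≤ 10.
Lower bound 2|A|-1 is attained iff A is an arithmetic progression.
Enumerate sums a + a' for a ≤ a' (symmetric, so this suffices):
a = 0: 0+0=0, 0+4=4, 0+7=7, 0+8=8
a = 4: 4+4=8, 4+7=11, 4+8=12
a = 7: 7+7=14, 7+8=15
a = 8: 8+8=16
Distinct sums: {0, 4, 7, 8, 11, 12, 14, 15, 16}
|A + A| = 9

|A + A| = 9


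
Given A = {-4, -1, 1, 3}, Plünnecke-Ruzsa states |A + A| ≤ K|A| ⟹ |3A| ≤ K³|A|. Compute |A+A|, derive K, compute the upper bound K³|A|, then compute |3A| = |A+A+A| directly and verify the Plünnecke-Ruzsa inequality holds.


|A| = 4.
Step 1: Compute A + A by enumerating all 16 pairs.
A + A = {-8, -5, -3, -2, -1, 0, 2, 4, 6}, so |A + A| = 9.
Step 2: Doubling constant K = |A + A|/|A| = 9/4 = 9/4 ≈ 2.2500.
Step 3: Plünnecke-Ruzsa gives |3A| ≤ K³·|A| = (2.2500)³ · 4 ≈ 45.5625.
Step 4: Compute 3A = A + A + A directly by enumerating all triples (a,b,c) ∈ A³; |3A| = 16.
Step 5: Check 16 ≤ 45.5625? Yes ✓.

K = 9/4, Plünnecke-Ruzsa bound K³|A| ≈ 45.5625, |3A| = 16, inequality holds.


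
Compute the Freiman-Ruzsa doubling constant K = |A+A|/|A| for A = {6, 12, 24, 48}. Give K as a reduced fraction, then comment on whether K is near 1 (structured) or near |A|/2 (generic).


|A| = 4.
Compute A + A by enumerating all 16 pairs.
A + A = {12, 18, 24, 30, 36, 48, 54, 60, 72, 96}, so |A + A| = 10.
K = |A + A| / |A| = 10/4 = 5/2 ≈ 2.5000.
Reference: AP of size 4 gives K = 7/4 ≈ 1.7500; a fully generic set of size 4 gives K ≈ 2.5000.

|A| = 4, |A + A| = 10, K = 10/4 = 5/2.


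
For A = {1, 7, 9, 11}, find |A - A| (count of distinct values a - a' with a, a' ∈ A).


A - A = {a - a' : a, a' ∈ A}; |A| = 4.
Bounds: 2|A|-1 ≤ |A - A| ≤ |A|² - |A| + 1, i.e. 7 ≤ |A - A| ≤ 13.
Note: 0 ∈ A - A always (from a - a). The set is symmetric: if d ∈ A - A then -d ∈ A - A.
Enumerate nonzero differences d = a - a' with a > a' (then include -d):
Positive differences: {2, 4, 6, 8, 10}
Full difference set: {0} ∪ (positive diffs) ∪ (negative diffs).
|A - A| = 1 + 2·5 = 11 (matches direct enumeration: 11).

|A - A| = 11


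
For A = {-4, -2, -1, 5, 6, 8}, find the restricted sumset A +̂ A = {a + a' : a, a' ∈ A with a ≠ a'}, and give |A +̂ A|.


Restricted sumset: A +̂ A = {a + a' : a ∈ A, a' ∈ A, a ≠ a'}.
Equivalently, take A + A and drop any sum 2a that is achievable ONLY as a + a for a ∈ A (i.e. sums representable only with equal summands).
Enumerate pairs (a, a') with a < a' (symmetric, so each unordered pair gives one sum; this covers all a ≠ a'):
  -4 + -2 = -6
  -4 + -1 = -5
  -4 + 5 = 1
  -4 + 6 = 2
  -4 + 8 = 4
  -2 + -1 = -3
  -2 + 5 = 3
  -2 + 6 = 4
  -2 + 8 = 6
  -1 + 5 = 4
  -1 + 6 = 5
  -1 + 8 = 7
  5 + 6 = 11
  5 + 8 = 13
  6 + 8 = 14
Collected distinct sums: {-6, -5, -3, 1, 2, 3, 4, 5, 6, 7, 11, 13, 14}
|A +̂ A| = 13
(Reference bound: |A +̂ A| ≥ 2|A| - 3 for |A| ≥ 2, with |A| = 6 giving ≥ 9.)

|A +̂ A| = 13


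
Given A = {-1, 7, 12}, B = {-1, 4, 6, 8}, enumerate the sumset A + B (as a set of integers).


A + B = {a + b : a ∈ A, b ∈ B}.
Enumerate all |A|·|B| = 3·4 = 12 pairs (a, b) and collect distinct sums.
a = -1: -1+-1=-2, -1+4=3, -1+6=5, -1+8=7
a = 7: 7+-1=6, 7+4=11, 7+6=13, 7+8=15
a = 12: 12+-1=11, 12+4=16, 12+6=18, 12+8=20
Collecting distinct sums: A + B = {-2, 3, 5, 6, 7, 11, 13, 15, 16, 18, 20}
|A + B| = 11

A + B = {-2, 3, 5, 6, 7, 11, 13, 15, 16, 18, 20}


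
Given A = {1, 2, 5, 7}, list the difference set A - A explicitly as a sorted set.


A - A = {a - a' : a, a' ∈ A}.
Compute a - a' for each ordered pair (a, a'):
a = 1: 1-1=0, 1-2=-1, 1-5=-4, 1-7=-6
a = 2: 2-1=1, 2-2=0, 2-5=-3, 2-7=-5
a = 5: 5-1=4, 5-2=3, 5-5=0, 5-7=-2
a = 7: 7-1=6, 7-2=5, 7-5=2, 7-7=0
Collecting distinct values (and noting 0 appears from a-a):
A - A = {-6, -5, -4, -3, -2, -1, 0, 1, 2, 3, 4, 5, 6}
|A - A| = 13

A - A = {-6, -5, -4, -3, -2, -1, 0, 1, 2, 3, 4, 5, 6}


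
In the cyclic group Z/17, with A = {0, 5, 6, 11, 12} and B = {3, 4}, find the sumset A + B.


Work in Z/17Z: reduce every sum a + b modulo 17.
Enumerate all 10 pairs:
a = 0: 0+3=3, 0+4=4
a = 5: 5+3=8, 5+4=9
a = 6: 6+3=9, 6+4=10
a = 11: 11+3=14, 11+4=15
a = 12: 12+3=15, 12+4=16
Distinct residues collected: {3, 4, 8, 9, 10, 14, 15, 16}
|A + B| = 8 (out of 17 total residues).

A + B = {3, 4, 8, 9, 10, 14, 15, 16}


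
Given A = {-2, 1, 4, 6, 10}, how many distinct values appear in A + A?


A + A = {a + a' : a, a' ∈ A}; |A| = 5.
General bounds: 2|A| - 1 ≤ |A + A| ≤ |A|(|A|+1)/2, i.e. 9 ≤ |A + A| ≤ 15.
Lower bound 2|A|-1 is attained iff A is an arithmetic progression.
Enumerate sums a + a' for a ≤ a' (symmetric, so this suffices):
a = -2: -2+-2=-4, -2+1=-1, -2+4=2, -2+6=4, -2+10=8
a = 1: 1+1=2, 1+4=5, 1+6=7, 1+10=11
a = 4: 4+4=8, 4+6=10, 4+10=14
a = 6: 6+6=12, 6+10=16
a = 10: 10+10=20
Distinct sums: {-4, -1, 2, 4, 5, 7, 8, 10, 11, 12, 14, 16, 20}
|A + A| = 13

|A + A| = 13


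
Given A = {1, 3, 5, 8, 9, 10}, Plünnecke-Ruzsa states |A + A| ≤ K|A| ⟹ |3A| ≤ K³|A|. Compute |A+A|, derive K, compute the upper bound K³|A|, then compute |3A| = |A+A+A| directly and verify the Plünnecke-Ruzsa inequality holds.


|A| = 6.
Step 1: Compute A + A by enumerating all 36 pairs.
A + A = {2, 4, 6, 8, 9, 10, 11, 12, 13, 14, 15, 16, 17, 18, 19, 20}, so |A + A| = 16.
Step 2: Doubling constant K = |A + A|/|A| = 16/6 = 16/6 ≈ 2.6667.
Step 3: Plünnecke-Ruzsa gives |3A| ≤ K³·|A| = (2.6667)³ · 6 ≈ 113.7778.
Step 4: Compute 3A = A + A + A directly by enumerating all triples (a,b,c) ∈ A³; |3A| = 25.
Step 5: Check 25 ≤ 113.7778? Yes ✓.

K = 16/6, Plünnecke-Ruzsa bound K³|A| ≈ 113.7778, |3A| = 25, inequality holds.


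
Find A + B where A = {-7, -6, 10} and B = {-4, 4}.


A + B = {a + b : a ∈ A, b ∈ B}.
Enumerate all |A|·|B| = 3·2 = 6 pairs (a, b) and collect distinct sums.
a = -7: -7+-4=-11, -7+4=-3
a = -6: -6+-4=-10, -6+4=-2
a = 10: 10+-4=6, 10+4=14
Collecting distinct sums: A + B = {-11, -10, -3, -2, 6, 14}
|A + B| = 6

A + B = {-11, -10, -3, -2, 6, 14}


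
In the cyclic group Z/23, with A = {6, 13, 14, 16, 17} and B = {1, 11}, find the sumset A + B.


Work in Z/23Z: reduce every sum a + b modulo 23.
Enumerate all 10 pairs:
a = 6: 6+1=7, 6+11=17
a = 13: 13+1=14, 13+11=1
a = 14: 14+1=15, 14+11=2
a = 16: 16+1=17, 16+11=4
a = 17: 17+1=18, 17+11=5
Distinct residues collected: {1, 2, 4, 5, 7, 14, 15, 17, 18}
|A + B| = 9 (out of 23 total residues).

A + B = {1, 2, 4, 5, 7, 14, 15, 17, 18}


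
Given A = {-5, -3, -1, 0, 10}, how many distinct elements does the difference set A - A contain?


A - A = {a - a' : a, a' ∈ A}; |A| = 5.
Bounds: 2|A|-1 ≤ |A - A| ≤ |A|² - |A| + 1, i.e. 9 ≤ |A - A| ≤ 21.
Note: 0 ∈ A - A always (from a - a). The set is symmetric: if d ∈ A - A then -d ∈ A - A.
Enumerate nonzero differences d = a - a' with a > a' (then include -d):
Positive differences: {1, 2, 3, 4, 5, 10, 11, 13, 15}
Full difference set: {0} ∪ (positive diffs) ∪ (negative diffs).
|A - A| = 1 + 2·9 = 19 (matches direct enumeration: 19).

|A - A| = 19


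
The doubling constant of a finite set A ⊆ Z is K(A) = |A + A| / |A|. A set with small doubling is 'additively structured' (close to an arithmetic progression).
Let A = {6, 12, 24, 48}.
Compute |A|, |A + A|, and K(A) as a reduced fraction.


|A| = 4.
Compute A + A by enumerating all 16 pairs.
A + A = {12, 18, 24, 30, 36, 48, 54, 60, 72, 96}, so |A + A| = 10.
K = |A + A| / |A| = 10/4 = 5/2 ≈ 2.5000.
Reference: AP of size 4 gives K = 7/4 ≈ 1.7500; a fully generic set of size 4 gives K ≈ 2.5000.

|A| = 4, |A + A| = 10, K = 10/4 = 5/2.


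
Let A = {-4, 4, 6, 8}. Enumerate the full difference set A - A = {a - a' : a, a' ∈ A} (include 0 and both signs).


A - A = {a - a' : a, a' ∈ A}.
Compute a - a' for each ordered pair (a, a'):
a = -4: -4--4=0, -4-4=-8, -4-6=-10, -4-8=-12
a = 4: 4--4=8, 4-4=0, 4-6=-2, 4-8=-4
a = 6: 6--4=10, 6-4=2, 6-6=0, 6-8=-2
a = 8: 8--4=12, 8-4=4, 8-6=2, 8-8=0
Collecting distinct values (and noting 0 appears from a-a):
A - A = {-12, -10, -8, -4, -2, 0, 2, 4, 8, 10, 12}
|A - A| = 11

A - A = {-12, -10, -8, -4, -2, 0, 2, 4, 8, 10, 12}


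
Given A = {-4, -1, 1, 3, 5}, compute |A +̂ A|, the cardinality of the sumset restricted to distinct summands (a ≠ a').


Restricted sumset: A +̂ A = {a + a' : a ∈ A, a' ∈ A, a ≠ a'}.
Equivalently, take A + A and drop any sum 2a that is achievable ONLY as a + a for a ∈ A (i.e. sums representable only with equal summands).
Enumerate pairs (a, a') with a < a' (symmetric, so each unordered pair gives one sum; this covers all a ≠ a'):
  -4 + -1 = -5
  -4 + 1 = -3
  -4 + 3 = -1
  -4 + 5 = 1
  -1 + 1 = 0
  -1 + 3 = 2
  -1 + 5 = 4
  1 + 3 = 4
  1 + 5 = 6
  3 + 5 = 8
Collected distinct sums: {-5, -3, -1, 0, 1, 2, 4, 6, 8}
|A +̂ A| = 9
(Reference bound: |A +̂ A| ≥ 2|A| - 3 for |A| ≥ 2, with |A| = 5 giving ≥ 7.)

|A +̂ A| = 9


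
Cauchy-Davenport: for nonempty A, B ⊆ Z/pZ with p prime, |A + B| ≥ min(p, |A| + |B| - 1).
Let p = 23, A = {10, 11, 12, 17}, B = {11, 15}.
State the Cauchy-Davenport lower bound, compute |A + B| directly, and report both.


Cauchy-Davenport: |A + B| ≥ min(p, |A| + |B| - 1) for A, B nonempty in Z/pZ.
|A| = 4, |B| = 2, p = 23.
CD lower bound = min(23, 4 + 2 - 1) = min(23, 5) = 5.
Compute A + B mod 23 directly:
a = 10: 10+11=21, 10+15=2
a = 11: 11+11=22, 11+15=3
a = 12: 12+11=0, 12+15=4
a = 17: 17+11=5, 17+15=9
A + B = {0, 2, 3, 4, 5, 9, 21, 22}, so |A + B| = 8.
Verify: 8 ≥ 5? Yes ✓.

CD lower bound = 5, actual |A + B| = 8.


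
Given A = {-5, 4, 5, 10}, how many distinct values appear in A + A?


A + A = {a + a' : a, a' ∈ A}; |A| = 4.
General bounds: 2|A| - 1 ≤ |A + A| ≤ |A|(|A|+1)/2, i.e. 7 ≤ |A + A| ≤ 10.
Lower bound 2|A|-1 is attained iff A is an arithmetic progression.
Enumerate sums a + a' for a ≤ a' (symmetric, so this suffices):
a = -5: -5+-5=-10, -5+4=-1, -5+5=0, -5+10=5
a = 4: 4+4=8, 4+5=9, 4+10=14
a = 5: 5+5=10, 5+10=15
a = 10: 10+10=20
Distinct sums: {-10, -1, 0, 5, 8, 9, 10, 14, 15, 20}
|A + A| = 10

|A + A| = 10


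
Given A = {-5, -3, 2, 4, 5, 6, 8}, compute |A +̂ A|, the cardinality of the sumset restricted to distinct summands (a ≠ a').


Restricted sumset: A +̂ A = {a + a' : a ∈ A, a' ∈ A, a ≠ a'}.
Equivalently, take A + A and drop any sum 2a that is achievable ONLY as a + a for a ∈ A (i.e. sums representable only with equal summands).
Enumerate pairs (a, a') with a < a' (symmetric, so each unordered pair gives one sum; this covers all a ≠ a'):
  -5 + -3 = -8
  -5 + 2 = -3
  -5 + 4 = -1
  -5 + 5 = 0
  -5 + 6 = 1
  -5 + 8 = 3
  -3 + 2 = -1
  -3 + 4 = 1
  -3 + 5 = 2
  -3 + 6 = 3
  -3 + 8 = 5
  2 + 4 = 6
  2 + 5 = 7
  2 + 6 = 8
  2 + 8 = 10
  4 + 5 = 9
  4 + 6 = 10
  4 + 8 = 12
  5 + 6 = 11
  5 + 8 = 13
  6 + 8 = 14
Collected distinct sums: {-8, -3, -1, 0, 1, 2, 3, 5, 6, 7, 8, 9, 10, 11, 12, 13, 14}
|A +̂ A| = 17
(Reference bound: |A +̂ A| ≥ 2|A| - 3 for |A| ≥ 2, with |A| = 7 giving ≥ 11.)

|A +̂ A| = 17


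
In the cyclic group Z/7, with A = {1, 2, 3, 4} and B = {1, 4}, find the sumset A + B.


Work in Z/7Z: reduce every sum a + b modulo 7.
Enumerate all 8 pairs:
a = 1: 1+1=2, 1+4=5
a = 2: 2+1=3, 2+4=6
a = 3: 3+1=4, 3+4=0
a = 4: 4+1=5, 4+4=1
Distinct residues collected: {0, 1, 2, 3, 4, 5, 6}
|A + B| = 7 (out of 7 total residues).

A + B = {0, 1, 2, 3, 4, 5, 6}


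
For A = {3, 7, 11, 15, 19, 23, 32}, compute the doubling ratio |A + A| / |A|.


|A| = 7.
Compute A + A by enumerating all 49 pairs.
A + A = {6, 10, 14, 18, 22, 26, 30, 34, 35, 38, 39, 42, 43, 46, 47, 51, 55, 64}, so |A + A| = 18.
K = |A + A| / |A| = 18/7 (already in lowest terms) ≈ 2.5714.
Reference: AP of size 7 gives K = 13/7 ≈ 1.8571; a fully generic set of size 7 gives K ≈ 4.0000.

|A| = 7, |A + A| = 18, K = 18/7.


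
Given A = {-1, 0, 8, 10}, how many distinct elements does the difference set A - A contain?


A - A = {a - a' : a, a' ∈ A}; |A| = 4.
Bounds: 2|A|-1 ≤ |A - A| ≤ |A|² - |A| + 1, i.e. 7 ≤ |A - A| ≤ 13.
Note: 0 ∈ A - A always (from a - a). The set is symmetric: if d ∈ A - A then -d ∈ A - A.
Enumerate nonzero differences d = a - a' with a > a' (then include -d):
Positive differences: {1, 2, 8, 9, 10, 11}
Full difference set: {0} ∪ (positive diffs) ∪ (negative diffs).
|A - A| = 1 + 2·6 = 13 (matches direct enumeration: 13).

|A - A| = 13


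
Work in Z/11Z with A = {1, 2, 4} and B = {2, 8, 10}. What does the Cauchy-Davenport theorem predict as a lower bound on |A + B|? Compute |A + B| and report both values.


Cauchy-Davenport: |A + B| ≥ min(p, |A| + |B| - 1) for A, B nonempty in Z/pZ.
|A| = 3, |B| = 3, p = 11.
CD lower bound = min(11, 3 + 3 - 1) = min(11, 5) = 5.
Compute A + B mod 11 directly:
a = 1: 1+2=3, 1+8=9, 1+10=0
a = 2: 2+2=4, 2+8=10, 2+10=1
a = 4: 4+2=6, 4+8=1, 4+10=3
A + B = {0, 1, 3, 4, 6, 9, 10}, so |A + B| = 7.
Verify: 7 ≥ 5? Yes ✓.

CD lower bound = 5, actual |A + B| = 7.


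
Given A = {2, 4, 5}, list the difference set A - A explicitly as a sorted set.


A - A = {a - a' : a, a' ∈ A}.
Compute a - a' for each ordered pair (a, a'):
a = 2: 2-2=0, 2-4=-2, 2-5=-3
a = 4: 4-2=2, 4-4=0, 4-5=-1
a = 5: 5-2=3, 5-4=1, 5-5=0
Collecting distinct values (and noting 0 appears from a-a):
A - A = {-3, -2, -1, 0, 1, 2, 3}
|A - A| = 7

A - A = {-3, -2, -1, 0, 1, 2, 3}


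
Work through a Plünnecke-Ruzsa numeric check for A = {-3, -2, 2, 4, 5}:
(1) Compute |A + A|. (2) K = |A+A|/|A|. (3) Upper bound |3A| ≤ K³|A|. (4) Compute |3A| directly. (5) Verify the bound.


|A| = 5.
Step 1: Compute A + A by enumerating all 25 pairs.
A + A = {-6, -5, -4, -1, 0, 1, 2, 3, 4, 6, 7, 8, 9, 10}, so |A + A| = 14.
Step 2: Doubling constant K = |A + A|/|A| = 14/5 = 14/5 ≈ 2.8000.
Step 3: Plünnecke-Ruzsa gives |3A| ≤ K³·|A| = (2.8000)³ · 5 ≈ 109.7600.
Step 4: Compute 3A = A + A + A directly by enumerating all triples (a,b,c) ∈ A³; |3A| = 24.
Step 5: Check 24 ≤ 109.7600? Yes ✓.

K = 14/5, Plünnecke-Ruzsa bound K³|A| ≈ 109.7600, |3A| = 24, inequality holds.


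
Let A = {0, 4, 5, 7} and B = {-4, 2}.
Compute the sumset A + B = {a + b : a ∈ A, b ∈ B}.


A + B = {a + b : a ∈ A, b ∈ B}.
Enumerate all |A|·|B| = 4·2 = 8 pairs (a, b) and collect distinct sums.
a = 0: 0+-4=-4, 0+2=2
a = 4: 4+-4=0, 4+2=6
a = 5: 5+-4=1, 5+2=7
a = 7: 7+-4=3, 7+2=9
Collecting distinct sums: A + B = {-4, 0, 1, 2, 3, 6, 7, 9}
|A + B| = 8

A + B = {-4, 0, 1, 2, 3, 6, 7, 9}


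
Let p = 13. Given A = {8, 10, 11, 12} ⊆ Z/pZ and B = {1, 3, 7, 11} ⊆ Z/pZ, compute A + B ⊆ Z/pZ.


Work in Z/13Z: reduce every sum a + b modulo 13.
Enumerate all 16 pairs:
a = 8: 8+1=9, 8+3=11, 8+7=2, 8+11=6
a = 10: 10+1=11, 10+3=0, 10+7=4, 10+11=8
a = 11: 11+1=12, 11+3=1, 11+7=5, 11+11=9
a = 12: 12+1=0, 12+3=2, 12+7=6, 12+11=10
Distinct residues collected: {0, 1, 2, 4, 5, 6, 8, 9, 10, 11, 12}
|A + B| = 11 (out of 13 total residues).

A + B = {0, 1, 2, 4, 5, 6, 8, 9, 10, 11, 12}


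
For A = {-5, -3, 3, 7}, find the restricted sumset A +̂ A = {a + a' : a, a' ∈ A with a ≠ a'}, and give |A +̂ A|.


Restricted sumset: A +̂ A = {a + a' : a ∈ A, a' ∈ A, a ≠ a'}.
Equivalently, take A + A and drop any sum 2a that is achievable ONLY as a + a for a ∈ A (i.e. sums representable only with equal summands).
Enumerate pairs (a, a') with a < a' (symmetric, so each unordered pair gives one sum; this covers all a ≠ a'):
  -5 + -3 = -8
  -5 + 3 = -2
  -5 + 7 = 2
  -3 + 3 = 0
  -3 + 7 = 4
  3 + 7 = 10
Collected distinct sums: {-8, -2, 0, 2, 4, 10}
|A +̂ A| = 6
(Reference bound: |A +̂ A| ≥ 2|A| - 3 for |A| ≥ 2, with |A| = 4 giving ≥ 5.)

|A +̂ A| = 6


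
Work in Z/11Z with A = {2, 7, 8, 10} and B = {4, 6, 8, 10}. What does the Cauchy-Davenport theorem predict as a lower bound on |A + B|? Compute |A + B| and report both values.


Cauchy-Davenport: |A + B| ≥ min(p, |A| + |B| - 1) for A, B nonempty in Z/pZ.
|A| = 4, |B| = 4, p = 11.
CD lower bound = min(11, 4 + 4 - 1) = min(11, 7) = 7.
Compute A + B mod 11 directly:
a = 2: 2+4=6, 2+6=8, 2+8=10, 2+10=1
a = 7: 7+4=0, 7+6=2, 7+8=4, 7+10=6
a = 8: 8+4=1, 8+6=3, 8+8=5, 8+10=7
a = 10: 10+4=3, 10+6=5, 10+8=7, 10+10=9
A + B = {0, 1, 2, 3, 4, 5, 6, 7, 8, 9, 10}, so |A + B| = 11.
Verify: 11 ≥ 7? Yes ✓.

CD lower bound = 7, actual |A + B| = 11.


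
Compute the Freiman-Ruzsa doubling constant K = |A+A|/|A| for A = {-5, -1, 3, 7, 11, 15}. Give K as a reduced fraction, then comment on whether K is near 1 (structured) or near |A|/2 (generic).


|A| = 6.
Compute A + A by enumerating all 36 pairs.
A + A = {-10, -6, -2, 2, 6, 10, 14, 18, 22, 26, 30}, so |A + A| = 11.
K = |A + A| / |A| = 11/6 (already in lowest terms) ≈ 1.8333.
Reference: AP of size 6 gives K = 11/6 ≈ 1.8333; a fully generic set of size 6 gives K ≈ 3.5000.

|A| = 6, |A + A| = 11, K = 11/6.


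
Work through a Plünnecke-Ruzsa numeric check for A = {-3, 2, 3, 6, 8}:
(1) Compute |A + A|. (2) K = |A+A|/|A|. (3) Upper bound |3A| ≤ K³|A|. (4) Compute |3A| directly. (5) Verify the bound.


|A| = 5.
Step 1: Compute A + A by enumerating all 25 pairs.
A + A = {-6, -1, 0, 3, 4, 5, 6, 8, 9, 10, 11, 12, 14, 16}, so |A + A| = 14.
Step 2: Doubling constant K = |A + A|/|A| = 14/5 = 14/5 ≈ 2.8000.
Step 3: Plünnecke-Ruzsa gives |3A| ≤ K³·|A| = (2.8000)³ · 5 ≈ 109.7600.
Step 4: Compute 3A = A + A + A directly by enumerating all triples (a,b,c) ∈ A³; |3A| = 25.
Step 5: Check 25 ≤ 109.7600? Yes ✓.

K = 14/5, Plünnecke-Ruzsa bound K³|A| ≈ 109.7600, |3A| = 25, inequality holds.


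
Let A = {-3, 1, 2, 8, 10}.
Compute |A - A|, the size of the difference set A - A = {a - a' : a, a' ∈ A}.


A - A = {a - a' : a, a' ∈ A}; |A| = 5.
Bounds: 2|A|-1 ≤ |A - A| ≤ |A|² - |A| + 1, i.e. 9 ≤ |A - A| ≤ 21.
Note: 0 ∈ A - A always (from a - a). The set is symmetric: if d ∈ A - A then -d ∈ A - A.
Enumerate nonzero differences d = a - a' with a > a' (then include -d):
Positive differences: {1, 2, 4, 5, 6, 7, 8, 9, 11, 13}
Full difference set: {0} ∪ (positive diffs) ∪ (negative diffs).
|A - A| = 1 + 2·10 = 21 (matches direct enumeration: 21).

|A - A| = 21


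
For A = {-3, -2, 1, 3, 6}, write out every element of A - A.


A - A = {a - a' : a, a' ∈ A}.
Compute a - a' for each ordered pair (a, a'):
a = -3: -3--3=0, -3--2=-1, -3-1=-4, -3-3=-6, -3-6=-9
a = -2: -2--3=1, -2--2=0, -2-1=-3, -2-3=-5, -2-6=-8
a = 1: 1--3=4, 1--2=3, 1-1=0, 1-3=-2, 1-6=-5
a = 3: 3--3=6, 3--2=5, 3-1=2, 3-3=0, 3-6=-3
a = 6: 6--3=9, 6--2=8, 6-1=5, 6-3=3, 6-6=0
Collecting distinct values (and noting 0 appears from a-a):
A - A = {-9, -8, -6, -5, -4, -3, -2, -1, 0, 1, 2, 3, 4, 5, 6, 8, 9}
|A - A| = 17

A - A = {-9, -8, -6, -5, -4, -3, -2, -1, 0, 1, 2, 3, 4, 5, 6, 8, 9}


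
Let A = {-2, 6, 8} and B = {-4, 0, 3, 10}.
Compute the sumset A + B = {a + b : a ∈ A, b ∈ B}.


A + B = {a + b : a ∈ A, b ∈ B}.
Enumerate all |A|·|B| = 3·4 = 12 pairs (a, b) and collect distinct sums.
a = -2: -2+-4=-6, -2+0=-2, -2+3=1, -2+10=8
a = 6: 6+-4=2, 6+0=6, 6+3=9, 6+10=16
a = 8: 8+-4=4, 8+0=8, 8+3=11, 8+10=18
Collecting distinct sums: A + B = {-6, -2, 1, 2, 4, 6, 8, 9, 11, 16, 18}
|A + B| = 11

A + B = {-6, -2, 1, 2, 4, 6, 8, 9, 11, 16, 18}


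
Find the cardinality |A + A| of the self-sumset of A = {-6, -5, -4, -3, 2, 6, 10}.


A + A = {a + a' : a, a' ∈ A}; |A| = 7.
General bounds: 2|A| - 1 ≤ |A + A| ≤ |A|(|A|+1)/2, i.e. 13 ≤ |A + A| ≤ 28.
Lower bound 2|A|-1 is attained iff A is an arithmetic progression.
Enumerate sums a + a' for a ≤ a' (symmetric, so this suffices):
a = -6: -6+-6=-12, -6+-5=-11, -6+-4=-10, -6+-3=-9, -6+2=-4, -6+6=0, -6+10=4
a = -5: -5+-5=-10, -5+-4=-9, -5+-3=-8, -5+2=-3, -5+6=1, -5+10=5
a = -4: -4+-4=-8, -4+-3=-7, -4+2=-2, -4+6=2, -4+10=6
a = -3: -3+-3=-6, -3+2=-1, -3+6=3, -3+10=7
a = 2: 2+2=4, 2+6=8, 2+10=12
a = 6: 6+6=12, 6+10=16
a = 10: 10+10=20
Distinct sums: {-12, -11, -10, -9, -8, -7, -6, -4, -3, -2, -1, 0, 1, 2, 3, 4, 5, 6, 7, 8, 12, 16, 20}
|A + A| = 23

|A + A| = 23


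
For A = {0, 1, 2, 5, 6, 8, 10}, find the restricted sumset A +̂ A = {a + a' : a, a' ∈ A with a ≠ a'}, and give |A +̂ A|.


Restricted sumset: A +̂ A = {a + a' : a ∈ A, a' ∈ A, a ≠ a'}.
Equivalently, take A + A and drop any sum 2a that is achievable ONLY as a + a for a ∈ A (i.e. sums representable only with equal summands).
Enumerate pairs (a, a') with a < a' (symmetric, so each unordered pair gives one sum; this covers all a ≠ a'):
  0 + 1 = 1
  0 + 2 = 2
  0 + 5 = 5
  0 + 6 = 6
  0 + 8 = 8
  0 + 10 = 10
  1 + 2 = 3
  1 + 5 = 6
  1 + 6 = 7
  1 + 8 = 9
  1 + 10 = 11
  2 + 5 = 7
  2 + 6 = 8
  2 + 8 = 10
  2 + 10 = 12
  5 + 6 = 11
  5 + 8 = 13
  5 + 10 = 15
  6 + 8 = 14
  6 + 10 = 16
  8 + 10 = 18
Collected distinct sums: {1, 2, 3, 5, 6, 7, 8, 9, 10, 11, 12, 13, 14, 15, 16, 18}
|A +̂ A| = 16
(Reference bound: |A +̂ A| ≥ 2|A| - 3 for |A| ≥ 2, with |A| = 7 giving ≥ 11.)

|A +̂ A| = 16


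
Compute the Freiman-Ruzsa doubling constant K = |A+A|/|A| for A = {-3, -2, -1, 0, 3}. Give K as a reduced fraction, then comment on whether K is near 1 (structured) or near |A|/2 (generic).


|A| = 5.
Compute A + A by enumerating all 25 pairs.
A + A = {-6, -5, -4, -3, -2, -1, 0, 1, 2, 3, 6}, so |A + A| = 11.
K = |A + A| / |A| = 11/5 (already in lowest terms) ≈ 2.2000.
Reference: AP of size 5 gives K = 9/5 ≈ 1.8000; a fully generic set of size 5 gives K ≈ 3.0000.

|A| = 5, |A + A| = 11, K = 11/5.
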